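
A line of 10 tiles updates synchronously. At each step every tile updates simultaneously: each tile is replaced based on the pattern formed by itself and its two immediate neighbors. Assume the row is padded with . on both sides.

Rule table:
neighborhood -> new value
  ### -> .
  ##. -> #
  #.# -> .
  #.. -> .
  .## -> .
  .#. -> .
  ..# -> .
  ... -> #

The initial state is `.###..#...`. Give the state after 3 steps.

step 1: ...#....##
step 2: ##...##..#
step 3: .#.#..#...

.#.#..#...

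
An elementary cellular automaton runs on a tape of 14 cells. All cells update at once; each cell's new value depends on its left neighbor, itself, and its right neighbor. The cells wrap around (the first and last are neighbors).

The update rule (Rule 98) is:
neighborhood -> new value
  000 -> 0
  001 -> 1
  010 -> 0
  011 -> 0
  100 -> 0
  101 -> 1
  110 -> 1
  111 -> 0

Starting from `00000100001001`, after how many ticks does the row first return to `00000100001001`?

14

tick 1: 00001000010010
tick 2: 00010000100100
tick 3: 00100001001000
tick 4: 01000010010000
tick 5: 10000100100000
tick 6: 00001001000001
tick 7: 00010010000010
tick 8: 00100100000100
tick 9: 01001000001000
tick 10: 10010000010000
tick 11: 00100000100001
tick 12: 01000001000010
tick 13: 10000010000100
tick 14: 00000100001001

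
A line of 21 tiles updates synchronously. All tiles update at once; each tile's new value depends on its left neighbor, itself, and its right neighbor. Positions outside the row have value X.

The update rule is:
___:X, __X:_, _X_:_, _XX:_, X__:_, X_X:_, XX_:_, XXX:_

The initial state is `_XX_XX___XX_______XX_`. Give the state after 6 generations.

_XXXXX___XX_______XX_

_______X____XXXXX____
_XXXXX___XX_______XX_
_______X____XXXXX____  (repeats generation 1; period 2)
generation 6: _XXXXX___XX_______XX_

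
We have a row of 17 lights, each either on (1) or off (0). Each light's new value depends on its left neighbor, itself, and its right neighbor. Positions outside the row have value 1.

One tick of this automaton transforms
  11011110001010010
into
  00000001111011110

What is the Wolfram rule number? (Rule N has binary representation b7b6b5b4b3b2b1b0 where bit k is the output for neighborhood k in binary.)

23

position 0: 111 → 0  (bit 7 = 0)
position 1: 110 → 0  (bit 6 = 0)
position 2: 101 → 0  (bit 5 = 0)
position 7: 100 → 1  (bit 4 = 1)
position 3: 011 → 0  (bit 3 = 0)
position 10: 010 → 1  (bit 2 = 1)
position 9: 001 → 1  (bit 1 = 1)
position 8: 000 → 1  (bit 0 = 1)
bits b7..b0 = 00010111 = 23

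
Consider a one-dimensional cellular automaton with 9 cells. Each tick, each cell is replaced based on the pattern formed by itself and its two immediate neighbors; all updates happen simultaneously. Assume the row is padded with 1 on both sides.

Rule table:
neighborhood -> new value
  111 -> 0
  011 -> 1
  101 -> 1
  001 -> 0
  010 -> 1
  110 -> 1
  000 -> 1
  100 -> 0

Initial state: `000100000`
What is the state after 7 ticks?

110101010

010101110
111111011
000001110
011101011
110111110
011100011
110101010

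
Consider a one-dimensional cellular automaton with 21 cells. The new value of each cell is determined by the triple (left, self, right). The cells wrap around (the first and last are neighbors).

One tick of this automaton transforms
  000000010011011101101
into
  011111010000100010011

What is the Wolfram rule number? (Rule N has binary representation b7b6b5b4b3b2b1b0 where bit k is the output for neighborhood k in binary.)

37

position 14: 111 → 0  (bit 7 = 0)
position 11: 110 → 0  (bit 6 = 0)
position 12: 101 → 1  (bit 5 = 1)
position 0: 100 → 0  (bit 4 = 0)
position 10: 011 → 0  (bit 3 = 0)
position 7: 010 → 1  (bit 2 = 1)
position 6: 001 → 0  (bit 1 = 0)
position 1: 000 → 1  (bit 0 = 1)
bits b7..b0 = 00100101 = 37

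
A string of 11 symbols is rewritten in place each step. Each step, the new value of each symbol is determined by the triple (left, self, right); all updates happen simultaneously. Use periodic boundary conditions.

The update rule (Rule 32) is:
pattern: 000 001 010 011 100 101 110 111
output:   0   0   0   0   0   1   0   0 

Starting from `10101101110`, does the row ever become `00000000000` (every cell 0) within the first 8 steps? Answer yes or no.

yes

01010010001
10100000000
01000000000
00000000000
all cells are 0 at step 4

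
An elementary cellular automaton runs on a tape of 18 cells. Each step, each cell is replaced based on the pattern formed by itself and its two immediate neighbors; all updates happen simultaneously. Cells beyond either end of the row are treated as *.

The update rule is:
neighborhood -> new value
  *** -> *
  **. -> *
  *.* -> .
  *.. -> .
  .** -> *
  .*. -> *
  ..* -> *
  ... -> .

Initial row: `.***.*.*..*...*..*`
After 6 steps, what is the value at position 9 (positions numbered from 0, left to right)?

*

.***.*.*.**..**.**
.***.*.*.**.***.**
.***.*.*.**.***.**  (fixed point — unchanged through step 6)
position 9 holds *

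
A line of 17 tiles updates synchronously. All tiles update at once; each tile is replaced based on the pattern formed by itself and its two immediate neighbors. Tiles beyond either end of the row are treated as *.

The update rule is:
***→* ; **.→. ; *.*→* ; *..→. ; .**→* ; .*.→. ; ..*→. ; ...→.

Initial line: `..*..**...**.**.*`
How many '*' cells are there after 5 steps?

step 1: .....*....*.**.**
step 2: ...........**.***
step 3: ...........*.****
step 4: ............*****
step 5: ............*****
count of *: 5

5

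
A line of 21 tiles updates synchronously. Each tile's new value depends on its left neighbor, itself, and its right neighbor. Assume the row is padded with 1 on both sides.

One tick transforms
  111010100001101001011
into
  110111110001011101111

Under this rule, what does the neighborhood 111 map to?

1

At position 0 the neighborhood is 111; the next row has 1 there.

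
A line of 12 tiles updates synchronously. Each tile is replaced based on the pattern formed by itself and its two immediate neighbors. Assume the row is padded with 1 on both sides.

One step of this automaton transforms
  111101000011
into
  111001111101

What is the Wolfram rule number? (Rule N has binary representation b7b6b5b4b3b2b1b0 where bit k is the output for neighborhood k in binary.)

position 0: 111 → 1  (bit 7 = 1)
position 3: 110 → 0  (bit 6 = 0)
position 4: 101 → 0  (bit 5 = 0)
position 6: 100 → 1  (bit 4 = 1)
position 10: 011 → 0  (bit 3 = 0)
position 5: 010 → 1  (bit 2 = 1)
position 9: 001 → 1  (bit 1 = 1)
position 7: 000 → 1  (bit 0 = 1)
bits b7..b0 = 10010111 = 151

151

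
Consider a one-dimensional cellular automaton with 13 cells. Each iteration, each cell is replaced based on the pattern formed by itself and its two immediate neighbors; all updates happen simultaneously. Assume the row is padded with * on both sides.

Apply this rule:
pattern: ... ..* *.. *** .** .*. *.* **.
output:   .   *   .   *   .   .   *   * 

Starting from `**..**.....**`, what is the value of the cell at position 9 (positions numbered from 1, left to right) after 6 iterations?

**.*.*....*.*
***.*....*.*.
****....*.*.*
****...*.*.*.
****..*.*.*.*
****.*.*.*.*.
position 9 holds .

.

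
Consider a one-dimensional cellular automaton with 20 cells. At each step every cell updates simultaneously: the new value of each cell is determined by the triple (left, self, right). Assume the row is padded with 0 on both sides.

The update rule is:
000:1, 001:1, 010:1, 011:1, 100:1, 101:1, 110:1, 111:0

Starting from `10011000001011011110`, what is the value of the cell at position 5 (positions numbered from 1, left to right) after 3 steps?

11111111111111110011
10000000000000011111
11111111111111110001
position 5 holds 1

1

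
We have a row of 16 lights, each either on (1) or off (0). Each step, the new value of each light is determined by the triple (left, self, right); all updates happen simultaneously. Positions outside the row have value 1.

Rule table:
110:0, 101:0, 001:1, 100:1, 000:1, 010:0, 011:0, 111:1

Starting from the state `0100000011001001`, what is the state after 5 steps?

0010110110001111

0011111100110110
1101111011000000
1000110000111111
0111001111011111
0010110110001111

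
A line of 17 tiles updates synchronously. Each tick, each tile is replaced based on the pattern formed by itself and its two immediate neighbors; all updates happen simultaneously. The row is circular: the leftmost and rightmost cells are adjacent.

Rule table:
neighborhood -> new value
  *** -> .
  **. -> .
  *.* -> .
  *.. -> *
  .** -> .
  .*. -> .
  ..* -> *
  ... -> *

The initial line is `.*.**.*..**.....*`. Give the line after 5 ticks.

.......**..*****.

tick 1: .......**..*****.
tick 2: *******..**.....*
tick 3: .......**..*****.  (repeats tick 1; period 2)
tick 5: .......**..*****.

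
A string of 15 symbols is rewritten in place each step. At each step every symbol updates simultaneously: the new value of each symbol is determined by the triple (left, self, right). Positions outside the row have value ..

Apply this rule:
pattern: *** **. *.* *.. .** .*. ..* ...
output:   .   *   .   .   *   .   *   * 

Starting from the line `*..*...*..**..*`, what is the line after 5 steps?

..*..**..***.*.
**..***.**.*...
**.**.*.**...**
**.**...**.****
**.**.****.*..*

**.**.****.*..*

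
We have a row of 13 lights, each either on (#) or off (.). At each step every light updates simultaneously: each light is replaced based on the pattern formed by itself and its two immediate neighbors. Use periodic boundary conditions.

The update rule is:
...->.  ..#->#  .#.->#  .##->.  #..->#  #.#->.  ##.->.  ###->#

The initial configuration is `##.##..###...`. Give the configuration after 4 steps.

##..#.....##.

.....##.#.#.#
#...#...#.#.#
.#.###.##.#..
##..#.....##.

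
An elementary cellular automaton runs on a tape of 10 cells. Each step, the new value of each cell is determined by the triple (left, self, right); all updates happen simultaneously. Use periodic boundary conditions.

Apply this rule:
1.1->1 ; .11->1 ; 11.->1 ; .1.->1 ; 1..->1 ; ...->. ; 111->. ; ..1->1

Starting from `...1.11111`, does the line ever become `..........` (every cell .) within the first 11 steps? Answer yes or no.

step 1: 1.1111...1
step 2: 111..11.11
step 3: ..1111111.
step 4: .11.....11
step 5: 1111...111
step 6: ...11.11..
step 7: ..1111111.  (repeats step 3; period 4)
step 11: ..1111111.
step 11 is ..1111111., still not uniform .

no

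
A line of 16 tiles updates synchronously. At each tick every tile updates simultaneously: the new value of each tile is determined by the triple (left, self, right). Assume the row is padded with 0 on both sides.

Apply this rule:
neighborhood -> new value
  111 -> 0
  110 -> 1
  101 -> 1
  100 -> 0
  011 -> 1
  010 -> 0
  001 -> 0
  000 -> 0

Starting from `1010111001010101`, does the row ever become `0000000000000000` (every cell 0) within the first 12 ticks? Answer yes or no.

0101101000101010
0011110000010100
0010010000001000
0000000000000000
all cells are 0 at tick 4

yes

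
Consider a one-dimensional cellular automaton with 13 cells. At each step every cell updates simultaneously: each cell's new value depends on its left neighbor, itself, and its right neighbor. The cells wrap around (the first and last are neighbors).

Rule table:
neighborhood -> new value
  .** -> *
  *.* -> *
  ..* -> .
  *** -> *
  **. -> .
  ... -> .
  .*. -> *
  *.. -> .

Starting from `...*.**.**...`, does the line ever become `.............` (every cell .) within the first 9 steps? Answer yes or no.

...***.**....
...**.**.....
...*.**......
...***.......
...**........
...*.........
...*.........  (fixed point — unchanged through step 9)
step 9 is ...*........., still not uniform .

no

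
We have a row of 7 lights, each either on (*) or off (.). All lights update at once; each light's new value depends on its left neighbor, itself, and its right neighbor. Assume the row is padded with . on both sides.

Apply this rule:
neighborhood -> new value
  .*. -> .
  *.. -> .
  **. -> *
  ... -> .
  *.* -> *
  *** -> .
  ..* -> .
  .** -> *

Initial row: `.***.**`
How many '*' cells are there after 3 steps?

2

.*.****
..**..*
..**...
count of *: 2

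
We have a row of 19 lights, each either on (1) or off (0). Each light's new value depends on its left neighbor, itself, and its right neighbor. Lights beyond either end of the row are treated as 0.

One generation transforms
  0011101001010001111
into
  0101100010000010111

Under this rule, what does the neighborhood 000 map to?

At position 0 the neighborhood is 000; the next row has 0 there.

0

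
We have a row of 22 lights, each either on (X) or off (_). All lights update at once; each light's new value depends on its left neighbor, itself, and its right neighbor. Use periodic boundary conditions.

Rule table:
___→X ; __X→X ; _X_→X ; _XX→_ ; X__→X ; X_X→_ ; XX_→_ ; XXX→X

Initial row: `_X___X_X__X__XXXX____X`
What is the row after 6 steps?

XXXXXXXXXXXX______XXXX

step 1: _XXXXX_XXXXXX_XX_XXXXX
step 2: __XXX___XXXX______XXX_
step 3: XX_X_XXX_XX_XXXXXX_X_X
step 4: X__X__X______XXXX__X__
step 5: XXXXXXXXXXXXX_XX_XXXXX
step 6: XXXXXXXXXXXX______XXXX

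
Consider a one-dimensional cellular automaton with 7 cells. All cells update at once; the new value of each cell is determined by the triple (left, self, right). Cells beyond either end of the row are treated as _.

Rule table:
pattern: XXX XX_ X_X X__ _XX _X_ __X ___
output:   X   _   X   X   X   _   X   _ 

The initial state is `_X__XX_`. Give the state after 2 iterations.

_XXX_X_

iteration 1: X_XXX_X
iteration 2: _XXX_X_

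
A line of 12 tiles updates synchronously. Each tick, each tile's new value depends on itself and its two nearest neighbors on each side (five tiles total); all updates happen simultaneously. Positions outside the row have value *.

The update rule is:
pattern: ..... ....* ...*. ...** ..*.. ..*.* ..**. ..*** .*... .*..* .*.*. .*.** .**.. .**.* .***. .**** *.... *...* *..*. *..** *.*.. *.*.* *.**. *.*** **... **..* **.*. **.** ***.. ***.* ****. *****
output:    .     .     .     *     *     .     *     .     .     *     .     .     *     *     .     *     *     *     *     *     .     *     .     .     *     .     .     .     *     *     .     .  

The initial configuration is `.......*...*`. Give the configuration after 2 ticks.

**.....*.**.
.***......*.

.***......*.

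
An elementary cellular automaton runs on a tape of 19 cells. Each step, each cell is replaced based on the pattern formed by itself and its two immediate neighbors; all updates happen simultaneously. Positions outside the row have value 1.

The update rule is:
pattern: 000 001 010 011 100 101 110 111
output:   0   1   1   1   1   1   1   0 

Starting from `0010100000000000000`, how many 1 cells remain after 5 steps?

11

1111110000000000001
0000011000000000011
1000111100000000110
1101100110000001111
0111111111000011000
count of 1: 11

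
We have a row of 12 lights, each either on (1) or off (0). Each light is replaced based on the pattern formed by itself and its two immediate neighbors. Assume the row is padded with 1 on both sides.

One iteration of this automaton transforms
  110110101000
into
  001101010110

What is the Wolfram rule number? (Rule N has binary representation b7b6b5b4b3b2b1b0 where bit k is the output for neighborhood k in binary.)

position 0: 111 → 0  (bit 7 = 0)
position 1: 110 → 0  (bit 6 = 0)
position 2: 101 → 1  (bit 5 = 1)
position 9: 100 → 1  (bit 4 = 1)
position 3: 011 → 1  (bit 3 = 1)
position 6: 010 → 0  (bit 2 = 0)
position 11: 001 → 0  (bit 1 = 0)
position 10: 000 → 1  (bit 0 = 1)
bits b7..b0 = 00111001 = 57

57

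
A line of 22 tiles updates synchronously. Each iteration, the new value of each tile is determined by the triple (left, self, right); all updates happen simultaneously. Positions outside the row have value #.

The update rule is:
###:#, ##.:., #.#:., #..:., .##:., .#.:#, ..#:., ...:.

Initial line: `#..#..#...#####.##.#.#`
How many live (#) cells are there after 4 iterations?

4

...#..#....###.....#..
...#..#.....#......#..
...#..#.....#......#..  (fixed point — unchanged through iteration 4)
count of #: 4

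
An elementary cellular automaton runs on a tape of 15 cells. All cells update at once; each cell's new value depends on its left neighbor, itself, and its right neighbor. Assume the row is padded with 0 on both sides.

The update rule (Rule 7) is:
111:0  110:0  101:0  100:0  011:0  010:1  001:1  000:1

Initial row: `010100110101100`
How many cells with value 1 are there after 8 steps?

7

110101000100001
000101011101111
111101000000000
000001011111111
111111000000000
000000011111111
111111100000000
000000001111111
count of 1: 7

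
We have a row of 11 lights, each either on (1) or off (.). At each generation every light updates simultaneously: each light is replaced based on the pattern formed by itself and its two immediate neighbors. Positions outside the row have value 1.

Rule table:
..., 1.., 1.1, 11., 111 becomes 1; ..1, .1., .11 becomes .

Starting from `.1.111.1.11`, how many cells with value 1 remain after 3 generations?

generation 1: 1.1.111.1.1
generation 2: 11.1.111.1.
generation 3: 111.1.111.1
count of 1: 8

8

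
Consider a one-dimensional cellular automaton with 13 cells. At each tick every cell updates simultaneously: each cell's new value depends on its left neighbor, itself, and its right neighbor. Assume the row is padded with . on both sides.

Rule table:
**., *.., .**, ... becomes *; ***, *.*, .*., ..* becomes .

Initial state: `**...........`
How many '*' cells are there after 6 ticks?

tick 1: *************
tick 2: *...........*
tick 3: .**********..
tick 4: .*........***
tick 5: ..*******.*.*
tick 6: *.*.....*....
count of *: 3

3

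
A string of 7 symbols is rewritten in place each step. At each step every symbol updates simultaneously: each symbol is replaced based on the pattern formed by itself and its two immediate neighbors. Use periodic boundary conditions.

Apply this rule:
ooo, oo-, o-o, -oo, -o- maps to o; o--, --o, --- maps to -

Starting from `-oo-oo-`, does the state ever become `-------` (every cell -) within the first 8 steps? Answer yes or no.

no

-ooooo-
-ooooo-  (fixed point — unchanged through step 8)
step 8 is -ooooo-, still not uniform -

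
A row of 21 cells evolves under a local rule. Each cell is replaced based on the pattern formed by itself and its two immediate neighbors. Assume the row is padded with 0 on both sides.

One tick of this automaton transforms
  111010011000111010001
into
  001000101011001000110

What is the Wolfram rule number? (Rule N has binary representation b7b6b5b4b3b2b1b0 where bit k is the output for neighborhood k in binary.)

67

position 1: 111 → 0  (bit 7 = 0)
position 2: 110 → 1  (bit 6 = 1)
position 3: 101 → 0  (bit 5 = 0)
position 5: 100 → 0  (bit 4 = 0)
position 0: 011 → 0  (bit 3 = 0)
position 4: 010 → 0  (bit 2 = 0)
position 6: 001 → 1  (bit 1 = 1)
position 10: 000 → 1  (bit 0 = 1)
bits b7..b0 = 01000011 = 67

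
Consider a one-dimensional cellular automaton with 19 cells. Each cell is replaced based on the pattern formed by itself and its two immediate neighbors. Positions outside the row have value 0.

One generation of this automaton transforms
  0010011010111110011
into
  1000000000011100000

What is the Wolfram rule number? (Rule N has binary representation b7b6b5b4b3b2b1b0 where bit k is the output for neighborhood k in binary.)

position 11: 111 → 1  (bit 7 = 1)
position 6: 110 → 0  (bit 6 = 0)
position 7: 101 → 0  (bit 5 = 0)
position 3: 100 → 0  (bit 4 = 0)
position 5: 011 → 0  (bit 3 = 0)
position 2: 010 → 0  (bit 2 = 0)
position 1: 001 → 0  (bit 1 = 0)
position 0: 000 → 1  (bit 0 = 1)
bits b7..b0 = 10000001 = 129

129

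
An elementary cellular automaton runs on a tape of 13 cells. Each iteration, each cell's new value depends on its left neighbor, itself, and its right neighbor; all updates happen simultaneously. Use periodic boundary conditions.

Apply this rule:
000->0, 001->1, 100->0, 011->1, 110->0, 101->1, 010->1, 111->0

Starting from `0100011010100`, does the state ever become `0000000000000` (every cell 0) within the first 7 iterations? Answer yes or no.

no

1100110111100
1001101100001
0011011000011
0110110000110
1101100001100
1011000011001
0110000110011
iteration 7 is 0110000110011, still not uniform 0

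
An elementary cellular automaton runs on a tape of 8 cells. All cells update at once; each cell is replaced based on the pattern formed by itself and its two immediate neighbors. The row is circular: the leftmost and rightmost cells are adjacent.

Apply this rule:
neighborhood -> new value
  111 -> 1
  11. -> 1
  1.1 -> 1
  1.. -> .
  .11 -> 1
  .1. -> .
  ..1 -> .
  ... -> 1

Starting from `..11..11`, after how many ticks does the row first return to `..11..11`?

..11..11

1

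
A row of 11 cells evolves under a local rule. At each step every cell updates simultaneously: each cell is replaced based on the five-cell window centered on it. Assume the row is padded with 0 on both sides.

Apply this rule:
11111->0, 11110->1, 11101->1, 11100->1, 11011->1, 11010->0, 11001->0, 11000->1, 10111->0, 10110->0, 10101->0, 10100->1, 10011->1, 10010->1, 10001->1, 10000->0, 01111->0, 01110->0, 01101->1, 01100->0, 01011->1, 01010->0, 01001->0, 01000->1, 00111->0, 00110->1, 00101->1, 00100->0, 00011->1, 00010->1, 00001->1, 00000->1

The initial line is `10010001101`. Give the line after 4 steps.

11000001101

00101111101
11110001101
00111111101
11000001101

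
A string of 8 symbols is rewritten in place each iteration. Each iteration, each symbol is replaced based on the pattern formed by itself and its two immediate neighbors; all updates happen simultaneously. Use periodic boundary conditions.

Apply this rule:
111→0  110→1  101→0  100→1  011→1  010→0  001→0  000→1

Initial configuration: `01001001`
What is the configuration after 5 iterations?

10111110

00100100
10010011
11001010
11100000
10111110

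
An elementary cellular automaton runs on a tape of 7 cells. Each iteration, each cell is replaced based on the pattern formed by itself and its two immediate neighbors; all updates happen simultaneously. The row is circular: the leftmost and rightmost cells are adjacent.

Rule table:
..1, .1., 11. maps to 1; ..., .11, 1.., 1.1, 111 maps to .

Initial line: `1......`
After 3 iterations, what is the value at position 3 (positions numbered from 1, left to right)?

1.....1
1....1.
1...11.
position 3 holds .

.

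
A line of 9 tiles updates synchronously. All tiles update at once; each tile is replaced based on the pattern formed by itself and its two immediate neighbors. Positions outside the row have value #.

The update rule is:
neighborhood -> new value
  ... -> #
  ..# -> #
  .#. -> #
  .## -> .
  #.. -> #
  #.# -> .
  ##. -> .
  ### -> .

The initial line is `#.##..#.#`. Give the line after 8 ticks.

####...##

....###..
####...##
....###..  (repeats tick 1; period 2)
tick 8: ####...##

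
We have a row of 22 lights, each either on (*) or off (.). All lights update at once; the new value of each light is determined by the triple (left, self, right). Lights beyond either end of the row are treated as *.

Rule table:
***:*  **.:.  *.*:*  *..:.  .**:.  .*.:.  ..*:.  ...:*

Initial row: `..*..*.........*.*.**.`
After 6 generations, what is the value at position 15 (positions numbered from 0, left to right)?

.

.......*******..*.*..*
.*****..*****....*....
*.***....***..**...**.
.*.*..**..*......*...*
*.*.........****...*..
.*..*******..**..*....
position 15 holds .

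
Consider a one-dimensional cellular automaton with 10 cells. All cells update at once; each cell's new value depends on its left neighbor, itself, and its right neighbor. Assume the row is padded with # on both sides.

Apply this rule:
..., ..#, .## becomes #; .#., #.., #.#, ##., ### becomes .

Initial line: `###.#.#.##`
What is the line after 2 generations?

........#.
.#######..

.#######..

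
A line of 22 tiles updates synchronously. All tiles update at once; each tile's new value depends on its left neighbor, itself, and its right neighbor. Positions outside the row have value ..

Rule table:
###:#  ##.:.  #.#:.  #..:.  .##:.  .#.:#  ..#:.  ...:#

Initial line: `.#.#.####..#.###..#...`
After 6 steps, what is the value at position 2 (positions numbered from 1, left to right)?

.#.#..##...#..#...#.##
.#.#.....#.#..#.#.#...
.#.#.###.#.#..#.#.#.##
.#.#..#..#.#..#.#.#...
.#.#..#..#.#..#.#.#.##
.#.#..#..#.#..#.#.#...
position 2 holds #

#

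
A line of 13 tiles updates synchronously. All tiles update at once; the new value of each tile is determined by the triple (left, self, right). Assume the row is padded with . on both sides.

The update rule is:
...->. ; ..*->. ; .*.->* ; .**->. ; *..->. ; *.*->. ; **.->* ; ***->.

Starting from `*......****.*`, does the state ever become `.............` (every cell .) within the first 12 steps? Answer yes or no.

no

step 1: *.........*.*
step 2: *.........*.*  (fixed point — unchanged through step 12)
step 12 is *.........*.*, still not uniform .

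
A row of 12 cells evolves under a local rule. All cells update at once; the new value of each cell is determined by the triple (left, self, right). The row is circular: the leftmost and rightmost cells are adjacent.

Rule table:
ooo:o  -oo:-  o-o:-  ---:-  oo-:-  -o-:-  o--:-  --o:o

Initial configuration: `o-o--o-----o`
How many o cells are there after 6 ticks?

2

----o-----o-
---o-----o--
--o-----o---
-o-----o----
o-----o-----
-----o-----o
count of o: 2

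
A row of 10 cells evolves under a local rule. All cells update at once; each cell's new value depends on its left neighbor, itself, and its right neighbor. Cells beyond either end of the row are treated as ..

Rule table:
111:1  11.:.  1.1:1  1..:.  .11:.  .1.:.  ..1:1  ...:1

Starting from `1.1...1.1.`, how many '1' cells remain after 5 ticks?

3

.1..11.1..
1..1..1..1
..1..1..1.
11..1..1..
...1..1..1
count of 1: 3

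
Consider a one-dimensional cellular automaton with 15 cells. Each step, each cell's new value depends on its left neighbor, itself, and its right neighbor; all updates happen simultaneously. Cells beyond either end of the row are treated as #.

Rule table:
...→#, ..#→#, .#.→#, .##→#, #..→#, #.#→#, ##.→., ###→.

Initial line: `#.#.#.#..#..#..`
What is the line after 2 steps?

##.............

.##############
##.............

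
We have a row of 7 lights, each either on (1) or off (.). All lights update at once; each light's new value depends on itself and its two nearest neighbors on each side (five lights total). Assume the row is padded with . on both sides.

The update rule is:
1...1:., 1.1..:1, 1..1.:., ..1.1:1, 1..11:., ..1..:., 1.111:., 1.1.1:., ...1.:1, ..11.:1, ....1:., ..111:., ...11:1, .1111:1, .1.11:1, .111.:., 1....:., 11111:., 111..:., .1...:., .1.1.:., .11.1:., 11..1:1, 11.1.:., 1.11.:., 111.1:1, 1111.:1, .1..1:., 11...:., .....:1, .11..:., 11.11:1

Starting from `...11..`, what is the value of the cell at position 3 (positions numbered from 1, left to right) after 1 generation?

1

1.11...
position 3 holds 1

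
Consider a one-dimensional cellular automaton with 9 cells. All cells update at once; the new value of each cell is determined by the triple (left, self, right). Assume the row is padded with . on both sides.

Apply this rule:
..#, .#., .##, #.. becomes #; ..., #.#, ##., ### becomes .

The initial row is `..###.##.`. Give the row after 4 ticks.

####.####

tick 1: .##...#.#
tick 2: ##.#.##.#
tick 3: #..#.#..#
tick 4: ####.####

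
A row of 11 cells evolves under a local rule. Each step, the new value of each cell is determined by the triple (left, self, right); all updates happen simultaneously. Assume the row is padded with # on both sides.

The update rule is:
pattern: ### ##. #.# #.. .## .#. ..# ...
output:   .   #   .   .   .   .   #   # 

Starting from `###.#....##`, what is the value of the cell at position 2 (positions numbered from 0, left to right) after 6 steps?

.

step 1: ..#...###..
step 2: .#..##..#.#
step 3: ...#.#.#...
step 4: .##......##
step 5: ..#.#####..
step 6: .#......#.#
position 2 holds .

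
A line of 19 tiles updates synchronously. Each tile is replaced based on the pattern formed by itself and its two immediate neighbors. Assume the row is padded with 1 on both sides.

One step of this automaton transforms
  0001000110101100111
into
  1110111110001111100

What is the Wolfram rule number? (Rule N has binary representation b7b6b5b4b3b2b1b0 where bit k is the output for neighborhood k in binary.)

91

position 17: 111 → 0  (bit 7 = 0)
position 8: 110 → 1  (bit 6 = 1)
position 9: 101 → 0  (bit 5 = 0)
position 0: 100 → 1  (bit 4 = 1)
position 7: 011 → 1  (bit 3 = 1)
position 3: 010 → 0  (bit 2 = 0)
position 2: 001 → 1  (bit 1 = 1)
position 1: 000 → 1  (bit 0 = 1)
bits b7..b0 = 01011011 = 91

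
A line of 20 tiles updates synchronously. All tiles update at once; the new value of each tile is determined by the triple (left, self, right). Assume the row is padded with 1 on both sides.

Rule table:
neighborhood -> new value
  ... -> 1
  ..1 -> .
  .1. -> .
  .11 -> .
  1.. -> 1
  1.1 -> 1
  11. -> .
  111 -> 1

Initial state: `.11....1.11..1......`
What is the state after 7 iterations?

1.1.1.1..1.1..1..1..

1..111..1..1..11111.
.1..1.1..1..1..111.1
1.1..1.1..1..1..1.1.
.1.1..1.1..1..1..1.1
1.1.1..1.1..1..1..1.
.1.1.1..1.1..1..1..1
1.1.1.1..1.1..1..1..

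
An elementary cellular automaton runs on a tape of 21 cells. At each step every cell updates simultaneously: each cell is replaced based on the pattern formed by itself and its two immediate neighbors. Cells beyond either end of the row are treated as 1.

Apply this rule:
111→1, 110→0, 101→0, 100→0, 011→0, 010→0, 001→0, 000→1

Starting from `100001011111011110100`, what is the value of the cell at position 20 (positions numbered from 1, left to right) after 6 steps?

0

step 1: 001100001110001100000
step 2: 000001100100100001110
step 3: 011100000000001100100
step 4: 001001111111100000000
step 5: 000000111111001111110
step 6: 011110011110000111100
position 20 holds 0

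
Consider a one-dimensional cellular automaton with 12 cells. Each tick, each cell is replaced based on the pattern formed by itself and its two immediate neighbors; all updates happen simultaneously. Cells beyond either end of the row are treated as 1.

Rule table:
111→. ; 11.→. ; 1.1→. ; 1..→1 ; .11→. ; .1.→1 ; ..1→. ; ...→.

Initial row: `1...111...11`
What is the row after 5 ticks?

.1.....1....
.11....11...
...1.....1..
1..11....11.
.1...1......

.1...1......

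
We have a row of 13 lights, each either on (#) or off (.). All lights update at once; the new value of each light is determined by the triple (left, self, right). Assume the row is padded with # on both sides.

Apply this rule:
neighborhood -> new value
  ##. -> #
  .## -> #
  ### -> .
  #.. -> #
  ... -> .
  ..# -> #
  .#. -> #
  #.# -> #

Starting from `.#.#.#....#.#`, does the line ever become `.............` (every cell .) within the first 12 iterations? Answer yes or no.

no

iteration 1: #######..####
iteration 2: ......####...
iteration 3: #....##..##.#
iteration 4: ##..#########
iteration 5: .####........
iteration 6: ##..##......#
iteration 7: .######....##
iteration 8: ##....##..##.
iteration 9: .##..########
iteration 10: ######.......
iteration 11: .....##.....#
iteration 12: #...####...##
iteration 12 is #...####...##, still not uniform .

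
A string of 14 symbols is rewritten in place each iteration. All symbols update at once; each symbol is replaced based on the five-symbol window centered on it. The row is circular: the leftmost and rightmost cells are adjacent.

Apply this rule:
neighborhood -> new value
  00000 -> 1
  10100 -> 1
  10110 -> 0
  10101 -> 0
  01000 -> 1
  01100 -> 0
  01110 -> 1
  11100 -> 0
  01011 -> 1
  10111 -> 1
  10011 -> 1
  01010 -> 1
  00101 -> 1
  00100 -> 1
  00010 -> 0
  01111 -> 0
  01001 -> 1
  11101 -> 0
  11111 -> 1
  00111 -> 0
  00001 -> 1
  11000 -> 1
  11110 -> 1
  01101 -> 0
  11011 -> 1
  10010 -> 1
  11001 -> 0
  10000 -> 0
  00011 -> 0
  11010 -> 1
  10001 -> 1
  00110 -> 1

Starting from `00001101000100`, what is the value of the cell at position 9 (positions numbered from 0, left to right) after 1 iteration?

11101011110110
position 9 holds 1

1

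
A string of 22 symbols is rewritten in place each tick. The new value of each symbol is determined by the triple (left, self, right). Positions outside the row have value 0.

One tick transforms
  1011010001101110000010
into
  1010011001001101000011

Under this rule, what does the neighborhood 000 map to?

At position 7 the neighborhood is 000; the next row has 0 there.

0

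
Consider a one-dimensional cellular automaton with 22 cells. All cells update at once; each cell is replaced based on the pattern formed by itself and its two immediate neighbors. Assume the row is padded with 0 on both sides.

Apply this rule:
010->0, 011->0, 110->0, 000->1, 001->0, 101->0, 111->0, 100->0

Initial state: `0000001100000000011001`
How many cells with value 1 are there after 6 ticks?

1111100001111111000000
0000001100000000011111
1111100001111111000000  (repeats tick 1; period 2)
tick 6: 0000001100000000011111
count of 1: 7

7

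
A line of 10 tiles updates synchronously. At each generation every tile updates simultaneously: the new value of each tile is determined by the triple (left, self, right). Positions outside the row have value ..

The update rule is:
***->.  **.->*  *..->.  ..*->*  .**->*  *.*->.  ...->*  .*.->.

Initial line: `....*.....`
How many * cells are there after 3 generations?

generation 1: ****..****
generation 2: *..*.**..*
generation 3: ..*..**.*.
count of *: 4

4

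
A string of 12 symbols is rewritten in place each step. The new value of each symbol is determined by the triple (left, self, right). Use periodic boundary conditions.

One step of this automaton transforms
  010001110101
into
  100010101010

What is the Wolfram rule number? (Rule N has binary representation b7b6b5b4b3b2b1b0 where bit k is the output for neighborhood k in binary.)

162

position 6: 111 → 1  (bit 7 = 1)
position 7: 110 → 0  (bit 6 = 0)
position 0: 101 → 1  (bit 5 = 1)
position 2: 100 → 0  (bit 4 = 0)
position 5: 011 → 0  (bit 3 = 0)
position 1: 010 → 0  (bit 2 = 0)
position 4: 001 → 1  (bit 1 = 1)
position 3: 000 → 0  (bit 0 = 0)
bits b7..b0 = 10100010 = 162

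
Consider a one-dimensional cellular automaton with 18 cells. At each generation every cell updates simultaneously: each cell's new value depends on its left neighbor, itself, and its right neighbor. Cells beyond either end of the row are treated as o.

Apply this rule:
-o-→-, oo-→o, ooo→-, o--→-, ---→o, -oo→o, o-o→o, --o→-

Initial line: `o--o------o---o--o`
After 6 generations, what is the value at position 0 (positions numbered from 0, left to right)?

generation 1: o----oooo---o----o
generation 2: o-oo-o--o-o---oo-o
generation 3: ooooo----o--o-oooo
generation 4: ----o-oo-----oo---
generation 5: -oo--ooo-ooo-oo-o-
generation 6: ooo--o-ooo-ooooo-o
position 0 holds o

o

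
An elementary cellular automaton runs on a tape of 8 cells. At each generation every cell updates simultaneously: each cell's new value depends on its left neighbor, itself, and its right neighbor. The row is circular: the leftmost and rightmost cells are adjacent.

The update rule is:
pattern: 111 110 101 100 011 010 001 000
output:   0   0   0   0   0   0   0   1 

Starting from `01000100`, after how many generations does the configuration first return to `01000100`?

2

00010001
01000100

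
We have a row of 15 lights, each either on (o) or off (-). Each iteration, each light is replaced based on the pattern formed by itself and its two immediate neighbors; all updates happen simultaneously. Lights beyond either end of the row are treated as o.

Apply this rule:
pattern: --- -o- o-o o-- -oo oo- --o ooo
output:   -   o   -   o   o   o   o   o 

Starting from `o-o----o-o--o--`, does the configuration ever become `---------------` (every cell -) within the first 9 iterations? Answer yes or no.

no

o-oo--oo-oooooo
o-oooooo-oooooo
o-oooooo-oooooo  (fixed point — unchanged through iteration 9)
iteration 9 is o-oooooo-oooooo, still not uniform -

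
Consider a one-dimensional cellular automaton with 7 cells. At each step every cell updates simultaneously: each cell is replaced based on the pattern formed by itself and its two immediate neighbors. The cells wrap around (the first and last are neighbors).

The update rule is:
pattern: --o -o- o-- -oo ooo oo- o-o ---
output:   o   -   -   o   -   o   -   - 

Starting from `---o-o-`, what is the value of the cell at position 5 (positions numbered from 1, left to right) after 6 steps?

--o----
-o-----
o------
------o
-----o-
----o--
position 5 holds o

o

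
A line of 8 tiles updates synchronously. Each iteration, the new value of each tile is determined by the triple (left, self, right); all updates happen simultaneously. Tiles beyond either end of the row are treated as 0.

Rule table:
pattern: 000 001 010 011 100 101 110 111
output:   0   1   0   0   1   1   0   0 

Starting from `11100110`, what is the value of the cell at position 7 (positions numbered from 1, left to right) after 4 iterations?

1

00011001
00100110
01011001
10100110
position 7 holds 1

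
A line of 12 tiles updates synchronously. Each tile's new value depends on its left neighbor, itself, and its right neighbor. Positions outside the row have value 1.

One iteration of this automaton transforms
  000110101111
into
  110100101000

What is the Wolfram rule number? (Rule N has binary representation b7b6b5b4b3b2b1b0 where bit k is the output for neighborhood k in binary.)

29

position 9: 111 → 0  (bit 7 = 0)
position 4: 110 → 0  (bit 6 = 0)
position 5: 101 → 0  (bit 5 = 0)
position 0: 100 → 1  (bit 4 = 1)
position 3: 011 → 1  (bit 3 = 1)
position 6: 010 → 1  (bit 2 = 1)
position 2: 001 → 0  (bit 1 = 0)
position 1: 000 → 1  (bit 0 = 1)
bits b7..b0 = 00011101 = 29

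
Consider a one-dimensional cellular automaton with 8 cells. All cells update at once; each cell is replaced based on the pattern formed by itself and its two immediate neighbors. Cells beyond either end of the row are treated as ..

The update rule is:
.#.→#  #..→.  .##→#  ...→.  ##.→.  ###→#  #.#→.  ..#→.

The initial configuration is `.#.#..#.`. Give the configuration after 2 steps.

.#.#..#.

.#.#..#.  (fixed point — unchanged through step 2)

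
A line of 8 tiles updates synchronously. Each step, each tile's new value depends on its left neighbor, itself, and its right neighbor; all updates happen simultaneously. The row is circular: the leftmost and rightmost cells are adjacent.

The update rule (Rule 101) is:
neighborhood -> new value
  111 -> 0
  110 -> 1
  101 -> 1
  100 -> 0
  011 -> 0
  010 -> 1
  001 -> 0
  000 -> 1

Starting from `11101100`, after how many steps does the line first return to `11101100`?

00110100
10011101
10000110
10110011
11010000
01110110
00011010
11001110
01000011
11011001
01101000
00111011
00001101
01100111
10100001
11101100

16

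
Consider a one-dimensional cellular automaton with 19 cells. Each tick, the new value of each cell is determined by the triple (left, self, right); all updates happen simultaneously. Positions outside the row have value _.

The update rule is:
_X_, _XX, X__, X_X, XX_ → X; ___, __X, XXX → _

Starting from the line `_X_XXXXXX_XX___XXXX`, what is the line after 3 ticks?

_XXXXX__XX__XXXXXXX

_XXX____XXXXX__X__X
_X_XX___X___XX_XX_X
_XXXXX__XX__XXXXXXX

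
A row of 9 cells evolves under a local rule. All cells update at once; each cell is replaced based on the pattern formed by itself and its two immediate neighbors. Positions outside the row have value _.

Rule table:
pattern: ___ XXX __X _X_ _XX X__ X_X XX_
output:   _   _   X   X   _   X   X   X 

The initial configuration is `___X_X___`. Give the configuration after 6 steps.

XXX__X__X

__XXXXX__
_X____XX_
XXX__X_XX
__XXXXX_X
_X____XXX
XXX__X__X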